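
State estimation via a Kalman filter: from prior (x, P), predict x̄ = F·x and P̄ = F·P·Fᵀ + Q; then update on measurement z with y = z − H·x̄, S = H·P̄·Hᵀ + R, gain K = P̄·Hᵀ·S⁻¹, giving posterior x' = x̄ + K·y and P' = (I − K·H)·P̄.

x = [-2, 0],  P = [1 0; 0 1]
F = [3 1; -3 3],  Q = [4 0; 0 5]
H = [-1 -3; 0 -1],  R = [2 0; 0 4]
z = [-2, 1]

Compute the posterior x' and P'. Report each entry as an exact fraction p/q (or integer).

x' = [-103/36, 409/270]
P' = [61/6 -29/9; -29/9 166/135]

x̄ = F·x = [-6, 6]
P̄ = F·P·Fᵀ + Q = [14 -6; -6 23]
y = z − H·x̄ = [10, 7]
S = H·P̄·Hᵀ + R = [187 63; 63 27]
K = P̄·Hᵀ·S⁻¹ = [-1/4 29/36; -7/30 -83/270]
x' = x̄ + K·y = [-103/36, 409/270]
P' = (I − K·H)·P̄ = [61/6 -29/9; -29/9 166/135]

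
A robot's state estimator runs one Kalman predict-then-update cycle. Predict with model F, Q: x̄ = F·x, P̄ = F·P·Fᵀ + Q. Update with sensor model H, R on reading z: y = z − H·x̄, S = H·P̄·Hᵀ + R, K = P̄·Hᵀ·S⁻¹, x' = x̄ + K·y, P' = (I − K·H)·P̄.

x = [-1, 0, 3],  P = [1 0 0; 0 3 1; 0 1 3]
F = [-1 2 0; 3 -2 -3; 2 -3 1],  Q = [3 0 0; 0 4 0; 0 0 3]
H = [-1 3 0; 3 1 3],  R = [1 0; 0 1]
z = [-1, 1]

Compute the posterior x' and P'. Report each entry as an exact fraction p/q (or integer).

x̄ = F·x = [1, -12, 1]
P̄ = F·P·Fᵀ + Q = [16 -21 -18; -21 64 22; -18 22 31]
y = z − H·x̄ = [36, 7]
S = H·P̄·Hᵀ + R = [719 228; 228 170]
K = P̄·Hᵀ·S⁻¹ = [-3637/35123 -1401/70246; 10467/35123 -391/70246; 6/1133 797/2266]
x' = x̄ + K·y = [-201425/70246, -92065/70246, 8277/2266]
P' = (I − K·H)·P̄ = [511463/70246 168063/70246 -18321/2266; 168063/70246 62999/70246 -6103/2266; -18321/2266 -6103/2266 20621/2266]

x' = [-201425/70246, -92065/70246, 8277/2266]
P' = [511463/70246 168063/70246 -18321/2266; 168063/70246 62999/70246 -6103/2266; -18321/2266 -6103/2266 20621/2266]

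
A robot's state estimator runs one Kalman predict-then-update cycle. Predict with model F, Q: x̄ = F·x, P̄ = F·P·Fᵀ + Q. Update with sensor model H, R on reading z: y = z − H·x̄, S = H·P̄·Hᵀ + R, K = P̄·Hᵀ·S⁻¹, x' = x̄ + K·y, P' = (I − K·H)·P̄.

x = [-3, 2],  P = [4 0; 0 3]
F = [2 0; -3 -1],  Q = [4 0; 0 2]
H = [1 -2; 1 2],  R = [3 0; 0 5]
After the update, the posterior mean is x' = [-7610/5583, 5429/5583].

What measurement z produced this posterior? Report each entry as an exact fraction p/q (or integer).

x̄ = F·x = [-6, 7]
P̄ = F·P·Fᵀ + Q = [20 -24; -24 41]
S = H·P̄·Hᵀ + R = [283 -144; -144 93]
K = P̄·Hᵀ·S⁻¹ = [764/1861 1868/5583; -502/1861 1150/5583]
x' − x̄ = [25888/5583, -33652/5583] = K·y
y = (KᵀK)⁻¹·Kᵀ·(x' − x̄) = [17, -7]
z = y + H·x̄ = [17, -7] + [-20, 8] = [-3, 1]

z = [-3, 1]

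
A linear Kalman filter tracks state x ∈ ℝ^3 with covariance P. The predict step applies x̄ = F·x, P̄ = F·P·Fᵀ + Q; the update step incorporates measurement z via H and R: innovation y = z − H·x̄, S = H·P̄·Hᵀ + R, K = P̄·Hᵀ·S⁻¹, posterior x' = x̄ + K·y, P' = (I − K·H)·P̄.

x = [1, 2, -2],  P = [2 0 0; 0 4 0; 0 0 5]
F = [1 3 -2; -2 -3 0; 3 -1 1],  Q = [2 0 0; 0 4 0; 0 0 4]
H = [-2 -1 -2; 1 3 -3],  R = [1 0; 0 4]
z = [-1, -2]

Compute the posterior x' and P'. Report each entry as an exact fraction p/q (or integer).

x̄ = F·x = [11, -8, -1]
P̄ = F·P·Fᵀ + Q = [60 -40 -16; -40 48 0; -16 0 31]
y = z − H·x̄ = [11, 8]
S = H·P̄·Hᵀ + R = [125 138; 138 631]
K = P̄·Hᵀ·S⁻¹ = [-28632/59831 5124/59831; 5840/59831 8584/59831; -3888/59831 -9485/59831]
x' = x̄ + K·y = [384181/59831, -345736/59831, -178479/59831]
P' = (I − K·H)·P̄ = [2277012/59831 -2009912/59831 -1257740/59831; -2009912/59831 1792272/59831 1110856/59831; -1257740/59831 1110856/59831 704256/59831]

x' = [384181/59831, -345736/59831, -178479/59831]
P' = [2277012/59831 -2009912/59831 -1257740/59831; -2009912/59831 1792272/59831 1110856/59831; -1257740/59831 1110856/59831 704256/59831]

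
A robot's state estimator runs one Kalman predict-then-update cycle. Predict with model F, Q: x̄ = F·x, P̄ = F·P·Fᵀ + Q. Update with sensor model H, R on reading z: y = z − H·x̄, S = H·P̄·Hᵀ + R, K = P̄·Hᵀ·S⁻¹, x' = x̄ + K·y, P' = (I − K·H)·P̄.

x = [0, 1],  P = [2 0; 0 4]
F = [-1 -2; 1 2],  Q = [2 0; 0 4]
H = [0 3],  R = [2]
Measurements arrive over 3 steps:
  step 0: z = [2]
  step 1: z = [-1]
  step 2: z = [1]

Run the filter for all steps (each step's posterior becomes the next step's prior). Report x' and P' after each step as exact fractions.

step 0: x' = [-23/25, 17/25], P' = [271/50 -9/50; -9/50 11/50]
step 1: x' = [1/4411, -1393/4411], P' = [19424/4411 -558/4411; -558/4411 958/4411]
step 2: x' = [21379/178417, 55217/178417], P' = [756290/178417 -21024/178417; -21024/178417 38668/178417]

step 0: x̄ = F·x = [-2, 2]
step 0: P̄ = F·P·Fᵀ + Q = [20 -18; -18 22]
step 0: y = z − H·x̄ = [-4]
step 0: S = H·P̄·Hᵀ + R = [200]
step 0: K = P̄·Hᵀ·S⁻¹ = [-27/100; 33/100]
step 0: x' = x̄ + K·y = [-23/25, 17/25]
step 0: P' = (I − K·H)·P̄ = [271/50 -9/50; -9/50 11/50]
step 1: x̄ = F·x = [-11/25, 11/25]
step 1: P̄ = F·P·Fᵀ + Q = [379/50 -279/50; -279/50 479/50]
step 1: y = z − H·x̄ = [-58/25]
step 1: S = H·P̄·Hᵀ + R = [4411/50]
step 1: K = P̄·Hᵀ·S⁻¹ = [-837/4411; 1437/4411]
step 1: x' = x̄ + K·y = [1/4411, -1393/4411]
step 1: P' = (I − K·H)·P̄ = [19424/4411 -558/4411; -558/4411 958/4411]
step 2: x̄ = F·x = [2785/4411, -2785/4411]
step 2: P̄ = F·P·Fᵀ + Q = [29846/4411 -21024/4411; -21024/4411 38668/4411]
step 2: y = z − H·x̄ = [12766/4411]
step 2: S = H·P̄·Hᵀ + R = [356834/4411]
step 2: K = P̄·Hᵀ·S⁻¹ = [-31536/178417; 58002/178417]
step 2: x' = x̄ + K·y = [21379/178417, 55217/178417]
step 2: P' = (I − K·H)·P̄ = [756290/178417 -21024/178417; -21024/178417 38668/178417]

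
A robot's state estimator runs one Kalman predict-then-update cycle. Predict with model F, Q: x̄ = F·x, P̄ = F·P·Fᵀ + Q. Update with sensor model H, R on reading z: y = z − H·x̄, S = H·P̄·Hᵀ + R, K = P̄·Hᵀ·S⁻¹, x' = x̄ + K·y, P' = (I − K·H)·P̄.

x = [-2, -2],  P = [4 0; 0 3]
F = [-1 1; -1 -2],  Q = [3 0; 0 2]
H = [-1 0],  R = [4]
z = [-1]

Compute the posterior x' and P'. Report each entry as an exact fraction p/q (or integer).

x̄ = F·x = [0, 6]
P̄ = F·P·Fᵀ + Q = [10 -2; -2 18]
y = z − H·x̄ = [-1]
S = H·P̄·Hᵀ + R = [14]
K = P̄·Hᵀ·S⁻¹ = [-5/7; 1/7]
x' = x̄ + K·y = [5/7, 41/7]
P' = (I − K·H)·P̄ = [20/7 -4/7; -4/7 124/7]

x' = [5/7, 41/7]
P' = [20/7 -4/7; -4/7 124/7]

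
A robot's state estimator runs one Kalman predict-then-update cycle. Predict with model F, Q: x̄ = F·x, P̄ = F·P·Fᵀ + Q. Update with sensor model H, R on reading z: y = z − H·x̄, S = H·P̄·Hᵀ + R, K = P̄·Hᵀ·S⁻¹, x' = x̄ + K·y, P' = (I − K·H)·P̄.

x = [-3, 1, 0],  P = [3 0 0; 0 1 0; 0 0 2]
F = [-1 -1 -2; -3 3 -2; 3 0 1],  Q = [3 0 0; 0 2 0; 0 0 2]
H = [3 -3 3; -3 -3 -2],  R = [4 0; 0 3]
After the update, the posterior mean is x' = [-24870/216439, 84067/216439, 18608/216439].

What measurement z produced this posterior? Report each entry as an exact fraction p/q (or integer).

x̄ = F·x = [2, 12, -9]
P̄ = F·P·Fᵀ + Q = [15 14 -13; 14 46 -31; -13 -31 31]
S = H·P̄·Hᵀ + R = [904 381; 381 400]
K = P̄·Hᵀ·S⁻¹ = [8841/216439 -41428/216439; -30642/216439 -34663/216439; 32130/216439 7273/216439]
x' − x̄ = [-457748/216439, -2513201/216439, 1966559/216439] = K·y
y = (KᵀK)⁻¹·Kᵀ·(x' − x̄) = [56, 23]
z = y + H·x̄ = [56, 23] + [-57, -24] = [-1, -1]

z = [-1, -1]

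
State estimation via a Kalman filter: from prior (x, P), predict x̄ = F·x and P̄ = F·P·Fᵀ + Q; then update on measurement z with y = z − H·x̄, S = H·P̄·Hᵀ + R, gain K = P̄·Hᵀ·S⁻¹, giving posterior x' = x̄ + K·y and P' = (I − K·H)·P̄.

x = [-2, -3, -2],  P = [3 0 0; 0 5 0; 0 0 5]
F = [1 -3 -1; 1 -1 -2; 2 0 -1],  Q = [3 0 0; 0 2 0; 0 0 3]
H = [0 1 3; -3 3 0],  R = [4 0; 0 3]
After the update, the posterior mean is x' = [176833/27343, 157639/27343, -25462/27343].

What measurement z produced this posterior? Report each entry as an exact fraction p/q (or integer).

x̄ = F·x = [9, 5, -2]
P̄ = F·P·Fᵀ + Q = [56 28 11; 28 30 16; 11 16 20]
S = H·P̄·Hᵀ + R = [310 51; 51 273]
K = P̄·Hᵀ·S⁻¹ = [6979/27343 -9717/27343; 6996/27343 -706/27343; 6661/27343 258/27343]
x' − x̄ = [-69254/27343, 20924/27343, 29224/27343] = K·y
y = (KᵀK)⁻¹·Kᵀ·(x' − x̄) = [4, 10]
z = y + H·x̄ = [4, 10] + [-1, -12] = [3, -2]

z = [3, -2]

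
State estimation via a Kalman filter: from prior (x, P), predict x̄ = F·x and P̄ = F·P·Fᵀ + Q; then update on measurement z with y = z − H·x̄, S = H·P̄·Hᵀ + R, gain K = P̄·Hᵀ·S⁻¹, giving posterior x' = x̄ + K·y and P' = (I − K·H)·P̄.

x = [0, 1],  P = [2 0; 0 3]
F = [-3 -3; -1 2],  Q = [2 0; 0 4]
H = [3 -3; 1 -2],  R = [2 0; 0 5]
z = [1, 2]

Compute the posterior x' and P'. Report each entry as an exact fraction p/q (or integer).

x' = [-6033/10667, -9896/10667]
P' = [37676/10667 34278/10667; 34278/10667 33174/10667]

x̄ = F·x = [-3, 2]
P̄ = F·P·Fᵀ + Q = [47 -12; -12 18]
y = z − H·x̄ = [16, 9]
S = H·P̄·Hᵀ + R = [803 357; 357 172]
K = P̄·Hᵀ·S⁻¹ = [5097/10667 -6176/10667; 1656/10667 -6414/10667]
x' = x̄ + K·y = [-6033/10667, -9896/10667]
P' = (I − K·H)·P̄ = [37676/10667 34278/10667; 34278/10667 33174/10667]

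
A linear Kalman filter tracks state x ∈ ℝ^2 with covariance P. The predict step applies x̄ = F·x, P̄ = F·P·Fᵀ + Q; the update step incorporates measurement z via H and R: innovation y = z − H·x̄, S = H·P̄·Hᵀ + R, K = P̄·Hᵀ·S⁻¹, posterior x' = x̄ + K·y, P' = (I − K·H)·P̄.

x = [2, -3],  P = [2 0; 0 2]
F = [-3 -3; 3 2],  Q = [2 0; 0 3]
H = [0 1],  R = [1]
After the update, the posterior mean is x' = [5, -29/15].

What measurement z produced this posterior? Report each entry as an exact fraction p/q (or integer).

z = [-2]

x̄ = F·x = [3, 0]
P̄ = F·P·Fᵀ + Q = [38 -30; -30 29]
S = H·P̄·Hᵀ + R = [30]
K = P̄·Hᵀ·S⁻¹ = [-1; 29/30]
x' − x̄ = [2, -29/15] = K·y
y = (KᵀK)⁻¹·Kᵀ·(x' − x̄) = [-2]
z = y + H·x̄ = [-2] + [0] = [-2]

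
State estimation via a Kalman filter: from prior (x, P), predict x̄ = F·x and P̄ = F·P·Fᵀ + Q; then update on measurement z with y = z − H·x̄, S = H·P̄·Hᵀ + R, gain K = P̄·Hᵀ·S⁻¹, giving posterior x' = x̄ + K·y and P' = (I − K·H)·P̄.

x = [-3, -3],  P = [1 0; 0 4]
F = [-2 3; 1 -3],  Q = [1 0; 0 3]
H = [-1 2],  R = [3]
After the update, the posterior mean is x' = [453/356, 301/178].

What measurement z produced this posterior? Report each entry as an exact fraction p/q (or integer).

z = [2]

x̄ = F·x = [-3, 6]
P̄ = F·P·Fᵀ + Q = [41 -38; -38 40]
S = H·P̄·Hᵀ + R = [356]
K = P̄·Hᵀ·S⁻¹ = [-117/356; 59/178]
x' − x̄ = [1521/356, -767/178] = K·y
y = (KᵀK)⁻¹·Kᵀ·(x' − x̄) = [-13]
z = y + H·x̄ = [-13] + [15] = [2]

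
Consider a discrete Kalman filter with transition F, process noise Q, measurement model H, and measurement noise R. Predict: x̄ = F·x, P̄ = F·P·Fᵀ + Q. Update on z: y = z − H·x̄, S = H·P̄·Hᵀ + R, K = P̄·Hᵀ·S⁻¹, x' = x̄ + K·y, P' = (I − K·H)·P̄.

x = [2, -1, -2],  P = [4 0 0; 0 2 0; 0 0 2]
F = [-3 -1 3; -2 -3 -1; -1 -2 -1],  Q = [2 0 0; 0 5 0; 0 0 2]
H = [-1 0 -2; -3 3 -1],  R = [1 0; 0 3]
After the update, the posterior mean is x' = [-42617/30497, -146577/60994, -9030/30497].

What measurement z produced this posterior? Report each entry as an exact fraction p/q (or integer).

x̄ = F·x = [-11, 1, 2]
P̄ = F·P·Fᵀ + Q = [58 24 10; 24 41 22; 10 22 16]
S = H·P̄·Hᵀ + R = [163 72; 72 406]
K = P̄·Hᵀ·S⁻¹ = [-11802/30497 -6320/30497; -14848/30497 9623/60994; -9246/30497 3142/30497]
x' − x̄ = [292850/30497, -207571/60994, -70024/30497] = K·y
y = (KᵀK)⁻¹·Kᵀ·(x' − x̄) = [-5, -37]
z = y + H·x̄ = [-5, -37] + [7, 34] = [2, -3]

z = [2, -3]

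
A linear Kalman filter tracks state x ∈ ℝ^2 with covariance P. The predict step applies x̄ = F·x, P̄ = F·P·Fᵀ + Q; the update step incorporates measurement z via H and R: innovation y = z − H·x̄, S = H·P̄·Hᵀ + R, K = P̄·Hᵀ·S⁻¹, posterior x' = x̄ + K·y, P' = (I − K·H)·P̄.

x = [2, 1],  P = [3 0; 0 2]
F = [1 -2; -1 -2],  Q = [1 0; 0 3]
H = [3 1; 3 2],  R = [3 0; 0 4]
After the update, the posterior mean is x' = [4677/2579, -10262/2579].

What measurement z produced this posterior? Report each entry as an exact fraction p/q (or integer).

z = [2, -3]

x̄ = F·x = [0, -4]
P̄ = F·P·Fᵀ + Q = [12 5; 5 14]
S = H·P̄·Hᵀ + R = [155 181; 181 228]
K = P̄·Hᵀ·S⁻¹ = [1022/2579 -291/2579; -1171/2579 1416/2579]
x' − x̄ = [4677/2579, 54/2579] = K·y
y = (KᵀK)⁻¹·Kᵀ·(x' − x̄) = [6, 5]
z = y + H·x̄ = [6, 5] + [-4, -8] = [2, -3]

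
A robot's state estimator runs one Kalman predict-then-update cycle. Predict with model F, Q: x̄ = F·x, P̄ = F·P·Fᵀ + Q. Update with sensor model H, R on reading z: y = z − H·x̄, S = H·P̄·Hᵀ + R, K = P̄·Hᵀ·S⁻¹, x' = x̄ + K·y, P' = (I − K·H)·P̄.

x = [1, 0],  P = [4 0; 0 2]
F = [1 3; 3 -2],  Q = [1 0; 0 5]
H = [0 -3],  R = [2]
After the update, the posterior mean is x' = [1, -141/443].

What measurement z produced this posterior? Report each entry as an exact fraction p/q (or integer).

z = [1]

x̄ = F·x = [1, 3]
P̄ = F·P·Fᵀ + Q = [23 0; 0 49]
S = H·P̄·Hᵀ + R = [443]
K = P̄·Hᵀ·S⁻¹ = [0; -147/443]
x' − x̄ = [0, -1470/443] = K·y
y = (KᵀK)⁻¹·Kᵀ·(x' − x̄) = [10]
z = y + H·x̄ = [10] + [-9] = [1]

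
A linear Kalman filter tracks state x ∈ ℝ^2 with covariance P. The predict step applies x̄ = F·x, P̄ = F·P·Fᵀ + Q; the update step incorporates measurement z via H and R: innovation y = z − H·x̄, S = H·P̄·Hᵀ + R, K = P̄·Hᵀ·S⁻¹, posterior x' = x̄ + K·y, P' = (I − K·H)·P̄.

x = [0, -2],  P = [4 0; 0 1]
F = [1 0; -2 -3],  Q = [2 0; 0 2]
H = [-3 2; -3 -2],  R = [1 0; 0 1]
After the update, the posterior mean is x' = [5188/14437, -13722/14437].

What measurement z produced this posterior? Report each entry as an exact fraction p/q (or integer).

x̄ = F·x = [0, 6]
P̄ = F·P·Fᵀ + Q = [6 -8; -8 27]
S = H·P̄·Hᵀ + R = [259 -54; -54 67]
K = P̄·Hᵀ·S⁻¹ = [-2386/14437 -2354/14437; 3606/14437 -3558/14437]
x' − x̄ = [5188/14437, -100344/14437] = K·y
y = (KᵀK)⁻¹·Kᵀ·(x' − x̄) = [-15, 13]
z = y + H·x̄ = [-15, 13] + [12, -12] = [-3, 1]

z = [-3, 1]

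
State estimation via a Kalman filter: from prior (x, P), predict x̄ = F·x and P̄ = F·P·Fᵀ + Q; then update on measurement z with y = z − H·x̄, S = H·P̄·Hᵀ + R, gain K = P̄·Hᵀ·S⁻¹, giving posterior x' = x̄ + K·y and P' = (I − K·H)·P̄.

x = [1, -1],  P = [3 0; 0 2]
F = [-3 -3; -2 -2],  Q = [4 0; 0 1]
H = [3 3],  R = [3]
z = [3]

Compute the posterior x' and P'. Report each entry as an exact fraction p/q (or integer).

x' = [237/391, 9/23]
P' = [436/391 -21/23; -21/23 24/23]

x̄ = F·x = [0, 0]
P̄ = F·P·Fᵀ + Q = [49 30; 30 21]
y = z − H·x̄ = [3]
S = H·P̄·Hᵀ + R = [1173]
K = P̄·Hᵀ·S⁻¹ = [79/391; 3/23]
x' = x̄ + K·y = [237/391, 9/23]
P' = (I − K·H)·P̄ = [436/391 -21/23; -21/23 24/23]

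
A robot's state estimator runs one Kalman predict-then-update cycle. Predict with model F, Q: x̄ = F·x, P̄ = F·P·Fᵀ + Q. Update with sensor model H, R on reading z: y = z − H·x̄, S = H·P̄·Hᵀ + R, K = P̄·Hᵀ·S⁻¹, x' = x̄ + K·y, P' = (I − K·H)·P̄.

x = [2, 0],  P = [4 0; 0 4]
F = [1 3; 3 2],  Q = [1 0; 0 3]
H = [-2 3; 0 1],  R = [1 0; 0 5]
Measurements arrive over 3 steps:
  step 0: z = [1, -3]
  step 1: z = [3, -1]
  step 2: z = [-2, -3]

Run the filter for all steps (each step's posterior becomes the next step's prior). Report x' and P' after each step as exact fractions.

step 0: x̄ = F·x = [2, 6]
step 0: P̄ = F·P·Fᵀ + Q = [41 36; 36 55]
step 0: y = z − H·x̄ = [-13, -9]
step 0: S = H·P̄·Hᵀ + R = [228 93; 93 60]
step 0: K = P̄·Hᵀ·S⁻¹ = [-596/1677 1930/1677; 155/1677 1297/1677]
step 0: x' = x̄ + K·y = [-6268/1677, -3626/1677]
step 0: P' = (I − K·H)·P̄ = [14773/1677 9650/1677; 9650/1677 6485/1677]
step 1: x̄ = F·x = [-17146/1677, -26056/1677]
step 1: P̄ = F·P·Fᵀ + Q = [132715/1677 189379/1677; 189379/1677 279728/1677]
step 1: y = z − H·x̄ = [48907/1677, 24379/1677]
step 1: S = H·P̄·Hᵀ + R = [777541/1677 460426/1677; 460426/1677 288113/1677]
step 1: K = P̄·Hᵀ·S⁻¹ = [33643/21516223 14089023/21516223; 6906390/21516223 9853108/21516223]
step 1: x' = x̄ + K·y = [-14189320/21516223, 10347662/21516223]
step 1: P' = (I − K·H)·P̄ = [105650851/21516223 70445115/21516223; 70445115/21516223 49265540/21516223]
step 2: x̄ = F·x = [16853666/21516223, -21872636/21516223]
step 2: P̄ = F·P·Fᵀ + Q = [993227624/21516223 1387442058/21516223; 1387442058/21516223 2057809868/21516223]
step 2: y = z − H·x̄ = [56292794/21516223, -42676033/21516223]
step 2: S = H·P̄·Hᵀ + R = [5865410835/21516223 3398545488/21516223; 3398545488/21516223 2165390983/21516223]
step 2: K = P̄·Hᵀ·S⁻¹ = [-170739202/53485051707 11512574518/17828350569; 5664242480/17828350569 2684221948/5942783523]
step 2: x' = x̄ + K·y = [-27055176896/53485051707, -19276283792/17828350569]
step 2: P' = (I − K·H)·P̄ = [259118296256/53485051707 57562872590/17828350569; 57562872590/17828350569 13421109740/5942783523]

step 0: x' = [-6268/1677, -3626/1677], P' = [14773/1677 9650/1677; 9650/1677 6485/1677]
step 1: x' = [-14189320/21516223, 10347662/21516223], P' = [105650851/21516223 70445115/21516223; 70445115/21516223 49265540/21516223]
step 2: x' = [-27055176896/53485051707, -19276283792/17828350569], P' = [259118296256/53485051707 57562872590/17828350569; 57562872590/17828350569 13421109740/5942783523]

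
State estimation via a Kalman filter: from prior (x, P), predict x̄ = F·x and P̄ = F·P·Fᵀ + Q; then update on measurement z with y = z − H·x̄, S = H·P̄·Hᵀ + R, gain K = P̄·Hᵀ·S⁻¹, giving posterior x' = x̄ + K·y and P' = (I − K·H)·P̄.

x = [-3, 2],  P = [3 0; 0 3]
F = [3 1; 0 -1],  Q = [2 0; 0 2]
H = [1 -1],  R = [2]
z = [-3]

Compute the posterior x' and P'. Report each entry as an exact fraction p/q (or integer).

x̄ = F·x = [-7, -2]
P̄ = F·P·Fᵀ + Q = [32 -3; -3 5]
y = z − H·x̄ = [2]
S = H·P̄·Hᵀ + R = [45]
K = P̄·Hᵀ·S⁻¹ = [7/9; -8/45]
x' = x̄ + K·y = [-49/9, -106/45]
P' = (I − K·H)·P̄ = [43/9 29/9; 29/9 161/45]

x' = [-49/9, -106/45]
P' = [43/9 29/9; 29/9 161/45]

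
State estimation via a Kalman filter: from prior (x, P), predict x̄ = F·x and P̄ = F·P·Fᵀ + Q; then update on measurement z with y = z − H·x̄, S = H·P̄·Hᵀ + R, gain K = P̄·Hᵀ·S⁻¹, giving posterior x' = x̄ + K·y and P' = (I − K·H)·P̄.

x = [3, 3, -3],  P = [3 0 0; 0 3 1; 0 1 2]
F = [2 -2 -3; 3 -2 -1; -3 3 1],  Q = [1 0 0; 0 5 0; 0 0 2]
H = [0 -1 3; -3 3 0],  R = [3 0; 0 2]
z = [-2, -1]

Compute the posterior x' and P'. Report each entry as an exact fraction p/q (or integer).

x' = [318010/72887, 291166/72887, 94841/145774]
P' = [242422/72887 231462/72887 61273/72887; 231462/72887 236490/72887 62946/72887; 61273/72887 62946/72887 79811/145774]

x̄ = F·x = [9, 6, -3]
P̄ = F·P·Fᵀ + Q = [55 44 -53; 44 50 -52; -53 -52 64]
y = z − H·x̄ = [13, 8]
S = H·P̄·Hᵀ + R = [941 -9; -9 155]
K = P̄·Hᵀ·S⁻¹ = [-15881/72887 -16440/72887; -15884/72887 7542/72887; 37847/145774 5019/145774]
x' = x̄ + K·y = [318010/72887, 291166/72887, 94841/145774]
P' = (I − K·H)·P̄ = [242422/72887 231462/72887 61273/72887; 231462/72887 236490/72887 62946/72887; 61273/72887 62946/72887 79811/145774]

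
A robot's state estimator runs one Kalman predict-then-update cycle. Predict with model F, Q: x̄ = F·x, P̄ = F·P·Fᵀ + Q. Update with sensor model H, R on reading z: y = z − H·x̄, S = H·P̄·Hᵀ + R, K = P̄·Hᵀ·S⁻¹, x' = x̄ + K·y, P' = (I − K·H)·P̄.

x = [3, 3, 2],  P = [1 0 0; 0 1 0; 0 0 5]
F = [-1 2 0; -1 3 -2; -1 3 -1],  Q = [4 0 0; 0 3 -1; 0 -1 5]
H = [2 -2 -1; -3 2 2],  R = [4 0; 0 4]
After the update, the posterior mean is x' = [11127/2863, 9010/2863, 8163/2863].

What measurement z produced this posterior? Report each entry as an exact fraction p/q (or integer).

z = [-3, -1]

x̄ = F·x = [3, 2, 4]
P̄ = F·P·Fᵀ + Q = [9 7 7; 7 33 19; 7 19 20]
S = H·P̄·Hᵀ + R = [184 -221; -221 281]
K = P̄·Hᵀ·S⁻¹ = [-622/2863 -479/2863; -1608/2863 -419/2863; 233/2863 764/2863]
x' − x̄ = [2538/2863, 3284/2863, -3289/2863] = K·y
y = (KᵀK)⁻¹·Kᵀ·(x' − x̄) = [-1, -4]
z = y + H·x̄ = [-1, -4] + [-2, 3] = [-3, -1]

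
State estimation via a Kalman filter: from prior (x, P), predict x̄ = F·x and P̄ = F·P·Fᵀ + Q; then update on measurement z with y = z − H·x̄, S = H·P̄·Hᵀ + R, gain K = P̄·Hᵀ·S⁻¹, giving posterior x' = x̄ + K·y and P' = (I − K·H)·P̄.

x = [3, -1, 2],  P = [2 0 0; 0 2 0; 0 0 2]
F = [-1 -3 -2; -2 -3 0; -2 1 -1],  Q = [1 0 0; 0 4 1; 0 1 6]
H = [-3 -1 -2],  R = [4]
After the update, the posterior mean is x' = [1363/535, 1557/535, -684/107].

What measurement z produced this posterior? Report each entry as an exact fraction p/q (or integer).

x̄ = F·x = [-4, -3, -9]
P̄ = F·P·Fᵀ + Q = [29 22 2; 22 30 3; 2 3 18]
S = H·P̄·Hᵀ + R = [535]
K = P̄·Hᵀ·S⁻¹ = [-113/535; -102/535; -9/107]
x' − x̄ = [3503/535, 3162/535, 279/107] = K·y
y = (KᵀK)⁻¹·Kᵀ·(x' − x̄) = [-31]
z = y + H·x̄ = [-31] + [33] = [2]

z = [2]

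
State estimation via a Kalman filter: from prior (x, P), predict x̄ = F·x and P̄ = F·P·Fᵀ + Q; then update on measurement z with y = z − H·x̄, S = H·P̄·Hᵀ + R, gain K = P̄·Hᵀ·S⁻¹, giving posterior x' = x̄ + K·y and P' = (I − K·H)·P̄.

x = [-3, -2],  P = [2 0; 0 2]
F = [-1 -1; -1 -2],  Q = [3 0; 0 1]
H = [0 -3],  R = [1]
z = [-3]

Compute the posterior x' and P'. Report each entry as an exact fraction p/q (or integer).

x' = [44/25, 53/50]
P' = [94/25 3/50; 3/50 11/100]

x̄ = F·x = [5, 7]
P̄ = F·P·Fᵀ + Q = [7 6; 6 11]
y = z − H·x̄ = [18]
S = H·P̄·Hᵀ + R = [100]
K = P̄·Hᵀ·S⁻¹ = [-9/50; -33/100]
x' = x̄ + K·y = [44/25, 53/50]
P' = (I − K·H)·P̄ = [94/25 3/50; 3/50 11/100]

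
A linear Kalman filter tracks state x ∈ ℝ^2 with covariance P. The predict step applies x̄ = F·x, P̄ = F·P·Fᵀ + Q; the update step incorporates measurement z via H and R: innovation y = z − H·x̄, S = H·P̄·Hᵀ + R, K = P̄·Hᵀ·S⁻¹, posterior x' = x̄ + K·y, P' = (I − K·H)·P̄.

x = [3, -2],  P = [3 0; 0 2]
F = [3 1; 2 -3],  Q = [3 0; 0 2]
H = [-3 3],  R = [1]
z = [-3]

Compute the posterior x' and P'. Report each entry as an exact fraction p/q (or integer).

x' = [3607/361, 3252/361]
P' = [7952/361 7932/361; 7932/361 7952/361]

x̄ = F·x = [7, 12]
P̄ = F·P·Fᵀ + Q = [32 12; 12 32]
y = z − H·x̄ = [-18]
S = H·P̄·Hᵀ + R = [361]
K = P̄·Hᵀ·S⁻¹ = [-60/361; 60/361]
x' = x̄ + K·y = [3607/361, 3252/361]
P' = (I − K·H)·P̄ = [7952/361 7932/361; 7932/361 7952/361]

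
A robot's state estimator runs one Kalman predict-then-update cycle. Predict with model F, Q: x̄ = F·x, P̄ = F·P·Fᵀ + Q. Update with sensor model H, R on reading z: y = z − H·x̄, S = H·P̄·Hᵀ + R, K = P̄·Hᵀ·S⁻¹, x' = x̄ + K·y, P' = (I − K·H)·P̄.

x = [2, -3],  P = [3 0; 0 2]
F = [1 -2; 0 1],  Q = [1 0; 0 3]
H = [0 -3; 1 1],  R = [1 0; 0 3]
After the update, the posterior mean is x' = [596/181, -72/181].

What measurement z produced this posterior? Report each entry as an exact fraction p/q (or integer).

z = [1, 2]

x̄ = F·x = [8, -3]
P̄ = F·P·Fᵀ + Q = [12 -4; -4 5]
S = H·P̄·Hᵀ + R = [46 -3; -3 12]
K = P̄·Hᵀ·S⁻¹ = [56/181 404/543; -59/181 1/543]
x' − x̄ = [-852/181, 471/181] = K·y
y = (KᵀK)⁻¹·Kᵀ·(x' − x̄) = [-8, -3]
z = y + H·x̄ = [-8, -3] + [9, 5] = [1, 2]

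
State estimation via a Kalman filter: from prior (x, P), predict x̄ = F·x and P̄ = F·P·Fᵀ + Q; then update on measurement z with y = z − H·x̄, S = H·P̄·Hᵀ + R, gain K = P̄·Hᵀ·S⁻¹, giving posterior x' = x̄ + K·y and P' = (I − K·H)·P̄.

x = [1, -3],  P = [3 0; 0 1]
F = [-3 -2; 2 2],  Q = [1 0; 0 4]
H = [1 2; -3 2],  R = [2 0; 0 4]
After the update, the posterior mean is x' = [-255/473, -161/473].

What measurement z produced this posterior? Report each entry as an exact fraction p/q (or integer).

z = [-1, 1]

x̄ = F·x = [3, -4]
P̄ = F·P·Fᵀ + Q = [32 -22; -22 20]
S = H·P̄·Hᵀ + R = [26 72; 72 636]
K = P̄·Hᵀ·S⁻¹ = [102/473 -347/1419; 159/473 365/2838]
x' − x̄ = [-1674/473, 1731/473] = K·y
y = (KᵀK)⁻¹·Kᵀ·(x' − x̄) = [4, 18]
z = y + H·x̄ = [4, 18] + [-5, -17] = [-1, 1]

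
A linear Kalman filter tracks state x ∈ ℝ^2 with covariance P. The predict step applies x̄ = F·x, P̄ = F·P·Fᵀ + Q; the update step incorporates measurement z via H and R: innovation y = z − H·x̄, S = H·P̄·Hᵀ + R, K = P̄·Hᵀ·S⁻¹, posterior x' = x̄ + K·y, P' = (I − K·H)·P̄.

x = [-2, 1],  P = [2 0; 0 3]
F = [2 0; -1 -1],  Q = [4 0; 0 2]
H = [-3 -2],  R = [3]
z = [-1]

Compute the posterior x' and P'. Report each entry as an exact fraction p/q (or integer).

x' = [-8/13, 113/91]
P' = [44/13 -60/13; -60/13 633/91]

x̄ = F·x = [-4, 1]
P̄ = F·P·Fᵀ + Q = [12 -4; -4 7]
y = z − H·x̄ = [-11]
S = H·P̄·Hᵀ + R = [91]
K = P̄·Hᵀ·S⁻¹ = [-4/13; -2/91]
x' = x̄ + K·y = [-8/13, 113/91]
P' = (I − K·H)·P̄ = [44/13 -60/13; -60/13 633/91]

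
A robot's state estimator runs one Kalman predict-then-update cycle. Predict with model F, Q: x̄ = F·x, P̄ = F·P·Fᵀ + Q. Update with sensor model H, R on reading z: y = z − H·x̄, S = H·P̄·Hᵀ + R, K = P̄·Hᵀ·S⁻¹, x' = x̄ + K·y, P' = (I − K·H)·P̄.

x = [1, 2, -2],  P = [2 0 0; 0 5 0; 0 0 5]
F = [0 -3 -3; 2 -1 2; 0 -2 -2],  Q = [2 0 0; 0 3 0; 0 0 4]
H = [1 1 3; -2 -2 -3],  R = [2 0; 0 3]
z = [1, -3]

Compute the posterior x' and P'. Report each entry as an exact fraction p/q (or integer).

x' = [26065/21472, -2773/21472, 109/976]
P' = [189081/21472 -213789/21472 661/976; -213789/21472 320625/21472 -2377/976; 661/976 -2377/976 459/488]

x̄ = F·x = [0, -4, 0]
P̄ = F·P·Fᵀ + Q = [92 -15 60; -15 36 -10; 60 -10 44]
y = z − H·x̄ = [5, -11]
S = H·P̄·Hᵀ + R = [796 -1042; -1042 1391]
K = P̄·Hᵀ·S⁻¹ = [9459/21472 965/10736; -25023/21472 -9465/10736; 519/976 113/488]
x' = x̄ + K·y = [26065/21472, -2773/21472, 109/976]
P' = (I − K·H)·P̄ = [189081/21472 -213789/21472 661/976; -213789/21472 320625/21472 -2377/976; 661/976 -2377/976 459/488]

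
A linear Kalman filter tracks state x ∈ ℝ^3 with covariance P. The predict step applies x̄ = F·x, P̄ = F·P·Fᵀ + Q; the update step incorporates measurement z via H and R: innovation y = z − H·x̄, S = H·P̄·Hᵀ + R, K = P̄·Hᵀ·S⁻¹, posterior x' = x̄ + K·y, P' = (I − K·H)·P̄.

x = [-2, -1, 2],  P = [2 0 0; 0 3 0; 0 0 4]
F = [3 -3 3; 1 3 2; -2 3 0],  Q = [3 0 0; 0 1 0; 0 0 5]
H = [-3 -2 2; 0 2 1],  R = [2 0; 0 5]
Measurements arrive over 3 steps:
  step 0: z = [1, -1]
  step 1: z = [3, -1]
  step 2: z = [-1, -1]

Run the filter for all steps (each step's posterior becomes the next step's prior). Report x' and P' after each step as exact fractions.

step 0: x̄ = F·x = [3, -1, 1]
step 0: P̄ = F·P·Fᵀ + Q = [84 3 -39; 3 46 23; -39 23 40]
step 0: y = z − H·x̄ = [6, 0]
step 0: S = H·P̄·Hᵀ + R = [1422 41; 41 321]
step 0: K = P̄·Hᵀ·S⁻¹ = [-106503/454781 -33150/454781; -22370/454781 165785/454781; 44945/454781 116101/454781]
step 0: x' = x̄ + K·y = [725325/454781, -589001/454781, 724451/454781]
step 0: P' = (I − K·H)·P̄ = [1322646/454781 -681072/454781 1196394/454781; -681072/454781 624301/454781 -419677/454781; 1196394/454781 -419677/454781 1419859/454781]
step 1: x̄ = F·x = [6116331/454781, 407224/454781, -3217653/454781]
step 1: P̄ = F·P·Fᵀ + Q = [73014171/454781 12290466/454781 -34726122/454781; 12290466/454781 8738592/454781 -2287005/454781; -34726122/454781 -2287005/454781 21356062/454781]
step 1: y = z − H·x̄ = [26963090/454781, 1948424/454781]
step 1: S = H·P̄·Hᵀ + R = [1360910813/454781 33619316/454781; 33619316/454781 49436315/454781]
step 1: K = P̄·Hᵀ·S⁻¹ = [-11094155965/48483524473 -2405046422/48483524473; -2509339108/48483524473 16603900993/48483524473; 15224131228/145450573419 39022613396/145450573419]
step 1: x' = x̄ + K·y = [-16002190515/48483524473, -34224038056/48483524473, 13568980119/48483524473]
step 1: P' = (I − K·H)·P̄ = [92955006978/48483524473 -46787862204/48483524473 81550492298/48483524473; -46787862204/48483524473 51903545793/48483524473 -20787586621/48483524473; 81550492298/48483524473 -20787586621/48483524473 319838586706/145450573419]
step 2: x̄ = F·x = [95372482980/48483524473, -91536344445/48483524473, -70667733138/48483524473]
step 2: P̄ = F·P·Fᵀ + Q = [5092960248690/48483524473 842274779804/48483524473 -2403071120442/48483524473; 842274779804/48483524473 2493136947136/145450573419 -29342004125/48483524473; -2403071120442/48483524473 -29342004125/48483524473 1642823908862/48483524473]
step 2: y = z − H·x̄ = [195896701853/48483524473, 205256897555/48483524473]
step 2: S = H·P̄·Hᵀ + R = [285023923064212/145450573419 6175037687384/145450573419; 6175037687384/145450573419 15276168332725/145450573419]
step 2: K = P̄·Hᵀ·S⁻¹ = [-3383817086339589/14836456934098838 -362844409140750/7418228467049419; -773142386385071/14836456934098838 2534890472502811/7418228467049419; 780861183494301/7418228467049419 1992167618213532/7418228467049419]
step 2: x' = x̄ + K·y = [12440483662613451/14836456934098838, -9671812700508231/14836456934098838, 776446966647567/7418228467049419]
step 2: P' = (I − K·H)·P̄ = [14188436215848237/7418228467049419 -7134989275435437/7418228467049419 12455756505167124/7418228467049419; -7134989275435437/7418228467049419 7921169156286582/7418228467049419 -3167885950059109/7418228467049419; 12455756505167124/7418228467049419 -3167885950059109/7418228467049419 16296609991185878/7418228467049419]

step 0: x' = [725325/454781, -589001/454781, 724451/454781], P' = [1322646/454781 -681072/454781 1196394/454781; -681072/454781 624301/454781 -419677/454781; 1196394/454781 -419677/454781 1419859/454781]
step 1: x' = [-16002190515/48483524473, -34224038056/48483524473, 13568980119/48483524473], P' = [92955006978/48483524473 -46787862204/48483524473 81550492298/48483524473; -46787862204/48483524473 51903545793/48483524473 -20787586621/48483524473; 81550492298/48483524473 -20787586621/48483524473 319838586706/145450573419]
step 2: x' = [12440483662613451/14836456934098838, -9671812700508231/14836456934098838, 776446966647567/7418228467049419], P' = [14188436215848237/7418228467049419 -7134989275435437/7418228467049419 12455756505167124/7418228467049419; -7134989275435437/7418228467049419 7921169156286582/7418228467049419 -3167885950059109/7418228467049419; 12455756505167124/7418228467049419 -3167885950059109/7418228467049419 16296609991185878/7418228467049419]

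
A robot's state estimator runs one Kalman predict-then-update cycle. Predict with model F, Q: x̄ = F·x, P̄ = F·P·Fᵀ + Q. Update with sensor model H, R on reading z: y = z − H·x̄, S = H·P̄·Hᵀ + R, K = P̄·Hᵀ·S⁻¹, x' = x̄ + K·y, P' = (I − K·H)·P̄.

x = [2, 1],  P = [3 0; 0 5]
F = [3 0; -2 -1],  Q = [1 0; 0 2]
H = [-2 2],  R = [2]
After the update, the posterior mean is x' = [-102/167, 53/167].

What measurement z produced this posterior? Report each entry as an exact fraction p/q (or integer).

z = [2]

x̄ = F·x = [6, -5]
P̄ = F·P·Fᵀ + Q = [28 -18; -18 19]
S = H·P̄·Hᵀ + R = [334]
K = P̄·Hᵀ·S⁻¹ = [-46/167; 37/167]
x' − x̄ = [-1104/167, 888/167] = K·y
y = (KᵀK)⁻¹·Kᵀ·(x' − x̄) = [24]
z = y + H·x̄ = [24] + [-22] = [2]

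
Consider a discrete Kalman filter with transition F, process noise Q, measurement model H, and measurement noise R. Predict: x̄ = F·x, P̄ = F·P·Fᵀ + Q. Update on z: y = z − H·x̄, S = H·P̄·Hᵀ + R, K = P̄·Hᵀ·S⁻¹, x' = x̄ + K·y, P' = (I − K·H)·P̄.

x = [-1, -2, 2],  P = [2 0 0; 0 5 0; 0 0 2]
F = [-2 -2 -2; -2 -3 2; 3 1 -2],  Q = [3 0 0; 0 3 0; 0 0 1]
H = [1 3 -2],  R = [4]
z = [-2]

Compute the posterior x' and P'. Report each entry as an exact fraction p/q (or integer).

x' = [-6300/1403, -100/1403, -33/23]
P' = [30068/1403 -3754/1403 149/23; -3754/1403 4528/1403 71/23; 149/23 71/23 187/23]

x̄ = F·x = [2, 12, -9]
P̄ = F·P·Fᵀ + Q = [39 30 -14; 30 64 -35; -14 -35 32]
y = z − H·x̄ = [-58]
S = H·P̄·Hᵀ + R = [1403]
K = P̄·Hᵀ·S⁻¹ = [157/1403; 292/1403; -3/23]
x' = x̄ + K·y = [-6300/1403, -100/1403, -33/23]
P' = (I − K·H)·P̄ = [30068/1403 -3754/1403 149/23; -3754/1403 4528/1403 71/23; 149/23 71/23 187/23]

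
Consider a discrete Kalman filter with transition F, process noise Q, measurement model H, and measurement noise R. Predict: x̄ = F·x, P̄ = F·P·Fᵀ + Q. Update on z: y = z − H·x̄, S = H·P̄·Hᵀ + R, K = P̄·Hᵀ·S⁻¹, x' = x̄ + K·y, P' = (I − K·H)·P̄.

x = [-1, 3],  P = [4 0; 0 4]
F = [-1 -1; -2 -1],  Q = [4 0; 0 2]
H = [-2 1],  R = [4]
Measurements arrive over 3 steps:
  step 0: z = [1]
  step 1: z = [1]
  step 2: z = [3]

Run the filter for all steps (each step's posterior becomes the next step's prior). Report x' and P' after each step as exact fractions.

step 0: x̄ = F·x = [-2, -1]
step 0: P̄ = F·P·Fᵀ + Q = [12 12; 12 22]
step 0: y = z − H·x̄ = [-2]
step 0: S = H·P̄·Hᵀ + R = [26]
step 0: K = P̄·Hᵀ·S⁻¹ = [-6/13; -1/13]
step 0: x' = x̄ + K·y = [-14/13, -11/13]
step 0: P' = (I − K·H)·P̄ = [84/13 144/13; 144/13 284/13]
step 1: x̄ = F·x = [25/13, 3]
step 1: P̄ = F·P·Fᵀ + Q = [708/13 68; 68 94]
step 1: y = z − H·x̄ = [24/13]
step 1: S = H·P̄·Hᵀ + R = [570/13]
step 1: K = P̄·Hᵀ·S⁻¹ = [-14/15; -91/95]
step 1: x' = x̄ + K·y = [1/5, 117/95]
step 1: P' = (I − K·H)·P̄ = [244/15 144/5; 144/5 5108/95]
step 2: x̄ = F·x = [-136/95, -31/19]
step 2: P̄ = F·P·Fᵀ + Q = [37516/285 9844/57; 9844/57 13454/57]
step 2: y = z − H·x̄ = [168/95]
step 2: S = H·P̄·Hᵀ + R = [7198/95]
step 2: K = P̄·Hᵀ·S⁻¹ = [-4302/3599; -5195/3599]
step 2: x' = x̄ + K·y = [-12760/3599, -15059/3599]
step 2: P' = (I − K·H)·P̄ = [252388/10797 453152/10797; 453152/10797 843964/10797]

step 0: x' = [-14/13, -11/13], P' = [84/13 144/13; 144/13 284/13]
step 1: x' = [1/5, 117/95], P' = [244/15 144/5; 144/5 5108/95]
step 2: x' = [-12760/3599, -15059/3599], P' = [252388/10797 453152/10797; 453152/10797 843964/10797]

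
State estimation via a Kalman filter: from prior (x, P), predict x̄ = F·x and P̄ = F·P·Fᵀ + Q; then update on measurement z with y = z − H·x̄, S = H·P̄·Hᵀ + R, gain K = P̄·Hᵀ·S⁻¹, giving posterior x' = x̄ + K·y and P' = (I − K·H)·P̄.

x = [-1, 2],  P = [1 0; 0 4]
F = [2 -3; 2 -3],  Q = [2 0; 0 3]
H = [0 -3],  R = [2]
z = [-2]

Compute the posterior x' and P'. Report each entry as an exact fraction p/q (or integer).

x̄ = F·x = [-8, -8]
P̄ = F·P·Fᵀ + Q = [42 40; 40 43]
y = z − H·x̄ = [-26]
S = H·P̄·Hᵀ + R = [389]
K = P̄·Hᵀ·S⁻¹ = [-120/389; -129/389]
x' = x̄ + K·y = [8/389, 242/389]
P' = (I − K·H)·P̄ = [1938/389 80/389; 80/389 86/389]

x' = [8/389, 242/389]
P' = [1938/389 80/389; 80/389 86/389]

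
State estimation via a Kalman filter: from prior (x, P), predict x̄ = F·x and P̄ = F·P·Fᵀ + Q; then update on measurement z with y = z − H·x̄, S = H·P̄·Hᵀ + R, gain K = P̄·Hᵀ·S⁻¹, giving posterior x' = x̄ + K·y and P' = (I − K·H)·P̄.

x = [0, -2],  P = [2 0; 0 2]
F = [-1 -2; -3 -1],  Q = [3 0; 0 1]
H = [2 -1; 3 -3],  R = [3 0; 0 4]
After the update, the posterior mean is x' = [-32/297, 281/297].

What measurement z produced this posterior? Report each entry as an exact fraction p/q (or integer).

x̄ = F·x = [4, 2]
P̄ = F·P·Fᵀ + Q = [13 10; 10 21]
S = H·P̄·Hᵀ + R = [36 51; 51 130]
K = P̄·Hᵀ·S⁻¹ = [1621/2079 -164/693; 1553/2079 -379/693]
x' − x̄ = [-1220/297, -313/297] = K·y
y = (KᵀK)⁻¹·Kᵀ·(x' − x̄) = [-8, -9]
z = y + H·x̄ = [-8, -9] + [6, 6] = [-2, -3]

z = [-2, -3]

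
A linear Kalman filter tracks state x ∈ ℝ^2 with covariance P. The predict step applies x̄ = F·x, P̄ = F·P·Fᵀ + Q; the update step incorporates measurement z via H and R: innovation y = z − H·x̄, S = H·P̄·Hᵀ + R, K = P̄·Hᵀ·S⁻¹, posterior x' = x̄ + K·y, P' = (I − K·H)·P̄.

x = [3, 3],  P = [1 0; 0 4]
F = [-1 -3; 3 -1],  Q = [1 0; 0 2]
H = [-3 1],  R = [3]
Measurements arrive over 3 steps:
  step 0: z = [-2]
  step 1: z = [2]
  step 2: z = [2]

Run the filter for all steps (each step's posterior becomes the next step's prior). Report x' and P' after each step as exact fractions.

step 0: x̄ = F·x = [-12, 6]
step 0: P̄ = F·P·Fᵀ + Q = [38 9; 9 15]
step 0: y = z − H·x̄ = [-44]
step 0: S = H·P̄·Hᵀ + R = [306]
step 0: K = P̄·Hᵀ·S⁻¹ = [-35/102; -2/51]
step 0: x' = x̄ + K·y = [158/51, 394/51]
step 0: P' = (I − K·H)·P̄ = [67/34 83/17; 83/17 247/17]
step 1: x̄ = F·x = [-1340/51, 80/51]
step 1: P̄ = F·P·Fᵀ + Q = [5543/34 -47/34; -47/34 169/34]
step 1: y = z − H·x̄ = [-3998/51]
step 1: S = H·P̄·Hᵀ + R = [25220/17]
step 1: K = P̄·Hᵀ·S⁻¹ = [-4169/12610; 31/5044]
step 1: x' = x̄ + K·y = [-6757/18915, 2741/2522]
step 1: P' = (I − K·H)·P̄ = [11029/12610 2058/1261; 2058/1261 24789/5044]
step 2: x̄ = F·x = [-109831/37830, -27219/12610]
step 2: P̄ = F·P·Fᵀ + Q = [1409743/25220 -23619/25220; -23619/25220 125947/25220]
step 2: y = z − H·x̄ = [-28696/6305]
step 2: S = H·P̄·Hᵀ + R = [3257752/6305]
step 2: K = P̄·Hᵀ·S⁻¹ = [-265803/814438; 49201/3257752]
step 2: x' = x̄ + K·y = [-3464365/2443314, -1813967/814438]
step 2: P' = (I − K·H)·P̄ = [1405909/1628876 2622909/1628876; 2622909/1628876 15885057/3257752]

step 0: x' = [158/51, 394/51], P' = [67/34 83/17; 83/17 247/17]
step 1: x' = [-6757/18915, 2741/2522], P' = [11029/12610 2058/1261; 2058/1261 24789/5044]
step 2: x' = [-3464365/2443314, -1813967/814438], P' = [1405909/1628876 2622909/1628876; 2622909/1628876 15885057/3257752]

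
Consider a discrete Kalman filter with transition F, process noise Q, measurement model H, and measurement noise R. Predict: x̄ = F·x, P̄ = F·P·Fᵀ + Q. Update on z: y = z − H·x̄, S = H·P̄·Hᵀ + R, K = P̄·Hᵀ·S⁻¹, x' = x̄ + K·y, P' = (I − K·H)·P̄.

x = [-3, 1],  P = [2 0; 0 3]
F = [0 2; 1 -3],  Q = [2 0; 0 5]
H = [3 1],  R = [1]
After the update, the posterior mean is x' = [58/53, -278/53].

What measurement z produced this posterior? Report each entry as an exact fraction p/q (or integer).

z = [-2]

x̄ = F·x = [2, -6]
P̄ = F·P·Fᵀ + Q = [14 -18; -18 34]
S = H·P̄·Hᵀ + R = [53]
K = P̄·Hᵀ·S⁻¹ = [24/53; -20/53]
x' − x̄ = [-48/53, 40/53] = K·y
y = (KᵀK)⁻¹·Kᵀ·(x' − x̄) = [-2]
z = y + H·x̄ = [-2] + [0] = [-2]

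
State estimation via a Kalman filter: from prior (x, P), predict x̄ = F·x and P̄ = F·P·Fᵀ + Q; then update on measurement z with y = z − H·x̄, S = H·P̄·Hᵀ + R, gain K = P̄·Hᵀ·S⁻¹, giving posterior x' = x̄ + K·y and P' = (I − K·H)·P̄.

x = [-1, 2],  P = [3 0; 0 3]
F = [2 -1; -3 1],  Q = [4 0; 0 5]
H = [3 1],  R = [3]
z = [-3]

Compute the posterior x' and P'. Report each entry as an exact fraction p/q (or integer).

x̄ = F·x = [-4, 5]
P̄ = F·P·Fᵀ + Q = [19 -21; -21 35]
y = z − H·x̄ = [4]
S = H·P̄·Hᵀ + R = [83]
K = P̄·Hᵀ·S⁻¹ = [36/83; -28/83]
x' = x̄ + K·y = [-188/83, 303/83]
P' = (I − K·H)·P̄ = [281/83 -735/83; -735/83 2121/83]

x' = [-188/83, 303/83]
P' = [281/83 -735/83; -735/83 2121/83]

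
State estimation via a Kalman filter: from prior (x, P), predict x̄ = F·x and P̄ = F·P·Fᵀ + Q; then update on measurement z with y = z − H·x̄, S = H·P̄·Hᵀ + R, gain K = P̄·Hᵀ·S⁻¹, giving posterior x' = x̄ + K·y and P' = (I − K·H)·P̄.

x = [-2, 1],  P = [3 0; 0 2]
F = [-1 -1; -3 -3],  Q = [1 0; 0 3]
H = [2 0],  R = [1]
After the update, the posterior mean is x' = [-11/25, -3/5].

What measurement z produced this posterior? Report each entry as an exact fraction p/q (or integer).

x̄ = F·x = [1, 3]
P̄ = F·P·Fᵀ + Q = [6 15; 15 48]
S = H·P̄·Hᵀ + R = [25]
K = P̄·Hᵀ·S⁻¹ = [12/25; 6/5]
x' − x̄ = [-36/25, -18/5] = K·y
y = (KᵀK)⁻¹·Kᵀ·(x' − x̄) = [-3]
z = y + H·x̄ = [-3] + [2] = [-1]

z = [-1]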